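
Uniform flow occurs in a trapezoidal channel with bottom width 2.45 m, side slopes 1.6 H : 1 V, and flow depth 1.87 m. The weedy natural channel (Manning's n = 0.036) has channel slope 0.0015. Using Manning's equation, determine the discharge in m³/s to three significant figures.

A = (b + z·y)·y = (2.45 + 1.6×1.87)×1.87 = 10.18 m²
P = b + 2y√(1+z²) = 2.45 + 2×1.87×√(1+1.6²) = 9.507 m
R = A/P = 10.18/9.507 = 1.070 m
Q = (1/n)·A·R^(2/3)·S^(1/2) = (1/0.036) × 10.18 × 1.070^(2/3) × 0.0015^(1/2) = 11.46 m³/s

11.5 m³/s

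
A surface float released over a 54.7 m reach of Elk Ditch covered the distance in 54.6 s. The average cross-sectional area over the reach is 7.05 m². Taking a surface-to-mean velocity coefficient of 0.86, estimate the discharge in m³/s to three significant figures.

v_surface = L / t̄ = 54.7 / 54.6 = 1.002 m/s
v_mean = 0.86 × 1.002 = 0.8616 m/s
Q = A × v_mean = 7.05 × 0.8616 = 6.074 m³/s

6.07 m³/s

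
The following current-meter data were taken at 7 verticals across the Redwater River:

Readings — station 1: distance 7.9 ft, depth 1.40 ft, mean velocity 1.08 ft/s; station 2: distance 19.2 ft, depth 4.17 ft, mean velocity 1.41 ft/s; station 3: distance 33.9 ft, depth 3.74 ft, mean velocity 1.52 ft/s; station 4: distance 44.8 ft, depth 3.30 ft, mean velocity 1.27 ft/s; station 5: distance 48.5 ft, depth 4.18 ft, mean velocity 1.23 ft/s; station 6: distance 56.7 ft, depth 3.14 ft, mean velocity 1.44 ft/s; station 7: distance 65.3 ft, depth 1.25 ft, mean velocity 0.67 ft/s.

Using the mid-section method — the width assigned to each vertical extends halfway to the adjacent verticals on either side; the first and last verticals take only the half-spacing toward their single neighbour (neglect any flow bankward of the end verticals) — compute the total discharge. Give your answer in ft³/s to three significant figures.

261 ft³/s

w_1 = (19.2 − 7.9)/2 = 5.65 ft; q_1 = 1.08 × 1.40 × 5.65 = 8.543 ft³/s
w_2 = (33.9 − 7.9)/2 = 13 ft; q_2 = 1.41 × 4.17 × 13 = 76.44 ft³/s
w_3 = (44.8 − 19.2)/2 = 12.8 ft; q_3 = 1.52 × 3.74 × 12.8 = 72.77 ft³/s
w_4 = (48.5 − 33.9)/2 = 7.3 ft; q_4 = 1.27 × 3.30 × 7.3 = 30.59 ft³/s
w_5 = (56.7 − 44.8)/2 = 5.95 ft; q_5 = 1.23 × 4.18 × 5.95 = 30.59 ft³/s
w_6 = (65.3 − 48.5)/2 = 8.4 ft; q_6 = 1.44 × 3.14 × 8.4 = 37.98 ft³/s
w_7 = (65.3 − 56.7)/2 = 4.3 ft; q_7 = 0.67 × 1.25 × 4.3 = 3.601 ft³/s
Q = Σ qᵢ = 260.5 ft³/s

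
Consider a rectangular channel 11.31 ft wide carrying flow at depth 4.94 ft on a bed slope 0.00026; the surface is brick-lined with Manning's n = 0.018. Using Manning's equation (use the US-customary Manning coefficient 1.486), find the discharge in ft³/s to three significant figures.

A = b·y = 11.31 × 4.94 = 55.87 ft²
P = b + 2y = 11.31 + 2×4.94 = 21.19 ft
R = A/P = 55.87/21.19 = 2.637 ft
Q = (1.486/n)·A·R^(2/3)·S^(1/2) = (1.486/0.018) × 55.87 × 2.637^(2/3) × 0.00026^(1/2) = 141.9 ft³/s

142 ft³/s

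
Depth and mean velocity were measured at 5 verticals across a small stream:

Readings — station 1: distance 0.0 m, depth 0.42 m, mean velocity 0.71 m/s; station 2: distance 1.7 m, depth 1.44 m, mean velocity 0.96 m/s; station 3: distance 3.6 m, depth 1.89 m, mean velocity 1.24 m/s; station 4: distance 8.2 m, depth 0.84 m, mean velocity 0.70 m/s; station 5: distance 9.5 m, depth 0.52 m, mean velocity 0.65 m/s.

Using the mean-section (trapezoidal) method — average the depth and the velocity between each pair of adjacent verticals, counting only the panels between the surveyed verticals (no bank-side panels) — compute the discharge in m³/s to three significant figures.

11.5 m³/s

Panel 1-2: Δb = 1.7 m, d̄ = (0.42+1.44)/2 = 0.93, v̄ = (0.71+0.96)/2 = 0.835 → q = 1.7×0.93×0.835 = 1.320 m³/s
Panel 2-3: Δb = 1.9 m, d̄ = (1.44+1.89)/2 = 1.665, v̄ = (0.96+1.24)/2 = 1.1 → q = 1.9×1.665×1.1 = 3.480 m³/s
Panel 3-4: Δb = 4.6 m, d̄ = (1.89+0.84)/2 = 1.365, v̄ = (1.24+0.70)/2 = 0.97 → q = 4.6×1.365×0.97 = 6.091 m³/s
Panel 4-5: Δb = 1.3 m, d̄ = (0.84+0.52)/2 = 0.68, v̄ = (0.70+0.65)/2 = 0.675 → q = 1.3×0.68×0.675 = 0.5967 m³/s
Q = Σ q = 11.49 m³/s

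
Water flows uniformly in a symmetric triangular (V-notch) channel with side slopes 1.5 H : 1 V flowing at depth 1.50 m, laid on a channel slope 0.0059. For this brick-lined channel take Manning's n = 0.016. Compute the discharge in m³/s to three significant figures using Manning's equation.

11.8 m³/s

A = z·y² = 1.5×1.50² = 3.375 m²
P = 2y√(1+z²) = 2×1.50×√(1+1.5²) = 5.408 m
R = A/P = 3.375/5.408 = 0.6240 m
Q = (1/n)·A·R^(2/3)·S^(1/2) = (1/0.016) × 3.375 × 0.6240^(2/3) × 0.0059^(1/2) = 11.83 m³/s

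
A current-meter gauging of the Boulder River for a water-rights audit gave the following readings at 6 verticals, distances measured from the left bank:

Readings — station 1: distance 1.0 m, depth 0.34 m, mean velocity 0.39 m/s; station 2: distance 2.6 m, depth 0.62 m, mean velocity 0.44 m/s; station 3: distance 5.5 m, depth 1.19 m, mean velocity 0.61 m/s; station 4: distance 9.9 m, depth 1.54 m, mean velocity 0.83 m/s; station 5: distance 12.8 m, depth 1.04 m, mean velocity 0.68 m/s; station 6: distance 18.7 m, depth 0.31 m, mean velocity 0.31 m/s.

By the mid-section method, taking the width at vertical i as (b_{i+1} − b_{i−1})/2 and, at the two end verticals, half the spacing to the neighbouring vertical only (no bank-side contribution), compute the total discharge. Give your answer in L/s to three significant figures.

11400 L/s

w_1 = (2.6 − 1.0)/2 = 0.8 m; q_1 = 0.39 × 0.34 × 0.8 = 0.1061 m³/s
w_2 = (5.5 − 1.0)/2 = 2.25 m; q_2 = 0.44 × 0.62 × 2.25 = 0.6138 m³/s
w_3 = (9.9 − 2.6)/2 = 3.65 m; q_3 = 0.61 × 1.19 × 3.65 = 2.650 m³/s
w_4 = (12.8 − 5.5)/2 = 3.65 m; q_4 = 0.83 × 1.54 × 3.65 = 4.665 m³/s
w_5 = (18.7 − 9.9)/2 = 4.4 m; q_5 = 0.68 × 1.04 × 4.4 = 3.112 m³/s
w_6 = (18.7 − 12.8)/2 = 2.95 m; q_6 = 0.31 × 0.31 × 2.95 = 0.2835 m³/s
Q = Σ qᵢ = 11.43 m³/s
= 11.43 × 1000 = 11430 L/s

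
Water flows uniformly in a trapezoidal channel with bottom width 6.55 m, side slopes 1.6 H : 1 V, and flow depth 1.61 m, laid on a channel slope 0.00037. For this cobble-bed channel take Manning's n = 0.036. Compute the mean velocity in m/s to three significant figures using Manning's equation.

0.591 m/s

A = (b + z·y)·y = (6.55 + 1.6×1.61)×1.61 = 14.69 m²
P = b + 2y√(1+z²) = 6.55 + 2×1.61×√(1+1.6²) = 12.63 m
R = A/P = 14.69/12.63 = 1.164 m
Q = (1/n)·A·R^(2/3)·S^(1/2) = (1/0.036) × 14.69 × 1.164^(2/3) × 0.00037^(1/2) = 8.686 m³/s
V = Q/A = 8.686/14.69 = 0.5912 m/s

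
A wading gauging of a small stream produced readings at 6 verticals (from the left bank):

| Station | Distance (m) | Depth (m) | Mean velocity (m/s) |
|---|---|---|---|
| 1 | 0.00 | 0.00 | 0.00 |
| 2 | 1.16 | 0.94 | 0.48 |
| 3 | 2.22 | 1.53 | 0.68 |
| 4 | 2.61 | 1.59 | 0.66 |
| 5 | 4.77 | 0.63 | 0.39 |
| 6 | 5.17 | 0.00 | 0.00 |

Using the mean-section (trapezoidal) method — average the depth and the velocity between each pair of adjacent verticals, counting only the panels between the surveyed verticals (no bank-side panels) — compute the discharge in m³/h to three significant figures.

Panel 1-2: Δb = 1.16 m, d̄ = (0.00+0.94)/2 = 0.47, v̄ = (0.00+0.48)/2 = 0.24 → q = 1.16×0.47×0.24 = 0.1308 m³/s
Panel 2-3: Δb = 1.06 m, d̄ = (0.94+1.53)/2 = 1.235, v̄ = (0.48+0.68)/2 = 0.58 → q = 1.06×1.235×0.58 = 0.7593 m³/s
Panel 3-4: Δb = 0.39 m, d̄ = (1.53+1.59)/2 = 1.56, v̄ = (0.68+0.66)/2 = 0.67 → q = 0.39×1.56×0.67 = 0.4076 m³/s
Panel 4-5: Δb = 2.16 m, d̄ = (1.59+0.63)/2 = 1.11, v̄ = (0.66+0.39)/2 = 0.525 → q = 2.16×1.11×0.525 = 1.259 m³/s
Panel 5-6: Δb = 0.4 m, d̄ = (0.63+0.00)/2 = 0.315, v̄ = (0.39+0.00)/2 = 0.195 → q = 0.4×0.315×0.195 = 0.02457 m³/s
Q = Σ q = 2.581 m³/s
= 2.581 × 3600 = 9292 m³/h

9290 m³/h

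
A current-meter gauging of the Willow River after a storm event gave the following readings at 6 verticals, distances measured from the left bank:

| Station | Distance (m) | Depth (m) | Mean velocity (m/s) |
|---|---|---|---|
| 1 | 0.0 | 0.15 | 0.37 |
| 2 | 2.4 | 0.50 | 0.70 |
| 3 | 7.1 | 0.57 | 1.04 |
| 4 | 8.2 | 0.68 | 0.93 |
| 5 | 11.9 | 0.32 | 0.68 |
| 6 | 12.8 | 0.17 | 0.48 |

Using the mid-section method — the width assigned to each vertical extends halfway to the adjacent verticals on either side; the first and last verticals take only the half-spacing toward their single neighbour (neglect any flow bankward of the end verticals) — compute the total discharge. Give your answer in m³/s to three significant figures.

5.08 m³/s

w_1 = (2.4 − 0.0)/2 = 1.2 m; q_1 = 0.37 × 0.15 × 1.2 = 0.06660 m³/s
w_2 = (7.1 − 0.0)/2 = 3.55 m; q_2 = 0.70 × 0.50 × 3.55 = 1.243 m³/s
w_3 = (8.2 − 2.4)/2 = 2.9 m; q_3 = 1.04 × 0.57 × 2.9 = 1.719 m³/s
w_4 = (11.9 − 7.1)/2 = 2.4 m; q_4 = 0.93 × 0.68 × 2.4 = 1.518 m³/s
w_5 = (12.8 − 8.2)/2 = 2.3 m; q_5 = 0.68 × 0.32 × 2.3 = 0.5005 m³/s
w_6 = (12.8 − 11.9)/2 = 0.45 m; q_6 = 0.48 × 0.17 × 0.45 = 0.03672 m³/s
Q = Σ qᵢ = 5.083 m³/s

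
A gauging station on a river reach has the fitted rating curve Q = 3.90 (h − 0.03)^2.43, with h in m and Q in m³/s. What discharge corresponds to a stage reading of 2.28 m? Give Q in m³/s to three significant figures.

Q = 3.90 × (2.28 − 0.03)^2.43 = 3.90 × 2.25^2.43 = 27.98 m³/s

28.0 m³/s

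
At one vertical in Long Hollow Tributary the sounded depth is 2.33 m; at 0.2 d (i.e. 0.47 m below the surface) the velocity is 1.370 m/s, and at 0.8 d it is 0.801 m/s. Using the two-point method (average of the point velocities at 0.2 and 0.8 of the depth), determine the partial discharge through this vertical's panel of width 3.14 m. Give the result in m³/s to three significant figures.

v̄ = (1.370 + 0.801) / 2 = 1.086 m/s
q = v̄ × d × w = 1.086 × 2.33 × 3.14 = 7.942 m³/s

7.94 m³/s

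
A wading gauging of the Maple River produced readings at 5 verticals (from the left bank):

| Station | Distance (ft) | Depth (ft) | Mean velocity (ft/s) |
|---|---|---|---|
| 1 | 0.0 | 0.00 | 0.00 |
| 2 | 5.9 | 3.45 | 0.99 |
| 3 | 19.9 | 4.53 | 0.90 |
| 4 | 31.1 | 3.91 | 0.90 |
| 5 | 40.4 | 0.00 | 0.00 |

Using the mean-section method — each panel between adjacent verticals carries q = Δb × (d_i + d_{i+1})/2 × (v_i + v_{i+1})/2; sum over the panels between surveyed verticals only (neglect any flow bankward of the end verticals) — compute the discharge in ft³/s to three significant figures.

109 ft³/s

Panel 1-2: Δb = 5.9 ft, d̄ = (0.00+3.45)/2 = 1.725, v̄ = (0.00+0.99)/2 = 0.495 → q = 5.9×1.725×0.495 = 5.038 ft³/s
Panel 2-3: Δb = 14 ft, d̄ = (3.45+4.53)/2 = 3.99, v̄ = (0.99+0.90)/2 = 0.945 → q = 14×3.99×0.945 = 52.79 ft³/s
Panel 3-4: Δb = 11.2 ft, d̄ = (4.53+3.91)/2 = 4.22, v̄ = (0.90+0.90)/2 = 0.9 → q = 11.2×4.22×0.9 = 42.54 ft³/s
Panel 4-5: Δb = 9.3 ft, d̄ = (3.91+0.00)/2 = 1.955, v̄ = (0.90+0.00)/2 = 0.45 → q = 9.3×1.955×0.45 = 8.182 ft³/s
Q = Σ q = 108.5 ft³/s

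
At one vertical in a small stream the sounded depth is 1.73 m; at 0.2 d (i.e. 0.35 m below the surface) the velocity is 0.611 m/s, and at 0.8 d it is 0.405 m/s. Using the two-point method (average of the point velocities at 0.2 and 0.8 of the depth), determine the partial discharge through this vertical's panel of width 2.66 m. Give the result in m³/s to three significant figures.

2.34 m³/s

v̄ = (0.611 + 0.405) / 2 = 0.5080 m/s
q = v̄ × d × w = 0.5080 × 1.73 × 2.66 = 2.338 m³/s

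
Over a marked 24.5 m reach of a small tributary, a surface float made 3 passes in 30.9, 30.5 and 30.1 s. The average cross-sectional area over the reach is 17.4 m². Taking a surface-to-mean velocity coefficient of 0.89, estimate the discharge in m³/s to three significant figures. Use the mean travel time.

t̄ = (30.9 + 30.5 + 30.1) / 3 = 30.5 s
v_surface = L / t̄ = 24.5 / 30.5 = 0.8033 m/s
v_mean = 0.89 × 0.8033 = 0.7149 m/s
Q = A × v_mean = 17.4 × 0.7149 = 12.44 m³/s

12.4 m³/s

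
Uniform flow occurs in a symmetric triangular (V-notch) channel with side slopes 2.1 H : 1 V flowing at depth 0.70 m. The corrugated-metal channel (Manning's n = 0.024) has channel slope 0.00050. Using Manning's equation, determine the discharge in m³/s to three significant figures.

0.445 m³/s

A = z·y² = 2.1×0.70² = 1.029 m²
P = 2y√(1+z²) = 2×0.70×√(1+2.1²) = 3.256 m
R = A/P = 1.029/3.256 = 0.3160 m
Q = (1/n)·A·R^(2/3)·S^(1/2) = (1/0.024) × 1.029 × 0.3160^(2/3) × 0.00050^(1/2) = 0.4448 m³/s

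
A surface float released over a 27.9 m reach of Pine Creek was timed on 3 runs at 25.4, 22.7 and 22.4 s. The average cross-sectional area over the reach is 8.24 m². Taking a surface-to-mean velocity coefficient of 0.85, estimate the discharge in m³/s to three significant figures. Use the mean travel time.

t̄ = (25.4 + 22.7 + 22.4) / 3 = 23.5 s
v_surface = L / t̄ = 27.9 / 23.5 = 1.187 m/s
v_mean = 0.85 × 1.187 = 1.009 m/s
Q = A × v_mean = 8.24 × 1.009 = 8.315 m³/s

8.32 m³/s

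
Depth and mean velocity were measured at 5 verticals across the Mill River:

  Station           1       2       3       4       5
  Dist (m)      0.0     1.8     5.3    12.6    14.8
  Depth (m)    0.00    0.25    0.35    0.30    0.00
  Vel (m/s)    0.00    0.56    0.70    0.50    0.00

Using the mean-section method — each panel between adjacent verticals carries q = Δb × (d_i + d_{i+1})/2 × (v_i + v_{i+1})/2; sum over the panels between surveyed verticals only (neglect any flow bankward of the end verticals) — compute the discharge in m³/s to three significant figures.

Panel 1-2: Δb = 1.8 m, d̄ = (0.00+0.25)/2 = 0.125, v̄ = (0.00+0.56)/2 = 0.28 → q = 1.8×0.125×0.28 = 0.06300 m³/s
Panel 2-3: Δb = 3.5 m, d̄ = (0.25+0.35)/2 = 0.3, v̄ = (0.56+0.70)/2 = 0.63 → q = 3.5×0.3×0.63 = 0.6615 m³/s
Panel 3-4: Δb = 7.3 m, d̄ = (0.35+0.30)/2 = 0.325, v̄ = (0.70+0.50)/2 = 0.6 → q = 7.3×0.325×0.6 = 1.424 m³/s
Panel 4-5: Δb = 2.2 m, d̄ = (0.30+0.00)/2 = 0.15, v̄ = (0.50+0.00)/2 = 0.25 → q = 2.2×0.15×0.25 = 0.08250 m³/s
Q = Σ q = 2.231 m³/s

2.23 m³/s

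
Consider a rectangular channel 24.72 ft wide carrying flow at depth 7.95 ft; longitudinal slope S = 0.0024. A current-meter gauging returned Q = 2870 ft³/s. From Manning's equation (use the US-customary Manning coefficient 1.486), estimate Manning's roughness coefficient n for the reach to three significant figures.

0.0143

A = b·y = 24.72 × 7.95 = 196.5 ft²
P = b + 2y = 24.72 + 2×7.95 = 40.62 ft
R = A/P = 196.5/40.62 = 4.838 ft
n = (1.486/Q)·A·R^(2/3)·S^(1/2) = (1.486/2870) × 196.5 × 2.861 × 0.04899 = 0.01426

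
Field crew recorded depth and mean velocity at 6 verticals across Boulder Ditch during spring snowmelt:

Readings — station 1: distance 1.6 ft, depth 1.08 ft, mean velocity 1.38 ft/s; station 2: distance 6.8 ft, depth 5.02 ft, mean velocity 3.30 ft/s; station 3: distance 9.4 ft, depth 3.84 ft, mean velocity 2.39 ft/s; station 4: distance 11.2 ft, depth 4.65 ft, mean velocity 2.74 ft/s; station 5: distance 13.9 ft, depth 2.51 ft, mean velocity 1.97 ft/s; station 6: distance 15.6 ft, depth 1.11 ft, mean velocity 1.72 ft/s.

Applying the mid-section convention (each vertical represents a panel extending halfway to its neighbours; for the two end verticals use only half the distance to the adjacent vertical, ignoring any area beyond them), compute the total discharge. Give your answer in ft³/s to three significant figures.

w_1 = (6.8 − 1.6)/2 = 2.6 ft; q_1 = 1.38 × 1.08 × 2.6 = 3.875 ft³/s
w_2 = (9.4 − 1.6)/2 = 3.9 ft; q_2 = 3.30 × 5.02 × 3.9 = 64.61 ft³/s
w_3 = (11.2 − 6.8)/2 = 2.2 ft; q_3 = 2.39 × 3.84 × 2.2 = 20.19 ft³/s
w_4 = (13.9 − 9.4)/2 = 2.25 ft; q_4 = 2.74 × 4.65 × 2.25 = 28.67 ft³/s
w_5 = (15.6 − 11.2)/2 = 2.2 ft; q_5 = 1.97 × 2.51 × 2.2 = 10.88 ft³/s
w_6 = (15.6 − 13.9)/2 = 0.85 ft; q_6 = 1.72 × 1.11 × 0.85 = 1.623 ft³/s
Q = Σ qᵢ = 129.8 ft³/s

130 ft³/s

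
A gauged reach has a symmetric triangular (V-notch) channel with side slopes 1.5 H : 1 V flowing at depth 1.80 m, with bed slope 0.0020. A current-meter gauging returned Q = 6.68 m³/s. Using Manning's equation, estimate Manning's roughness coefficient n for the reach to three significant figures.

0.0268

A = z·y² = 1.5×1.80² = 4.860 m²
P = 2y√(1+z²) = 2×1.80×√(1+1.5²) = 6.490 m
R = A/P = 4.860/6.490 = 0.7488 m
n = (1/Q)·A·R^(2/3)·S^(1/2) = (1/6.68) × 4.860 × 0.8246 × 0.04472 = 0.02683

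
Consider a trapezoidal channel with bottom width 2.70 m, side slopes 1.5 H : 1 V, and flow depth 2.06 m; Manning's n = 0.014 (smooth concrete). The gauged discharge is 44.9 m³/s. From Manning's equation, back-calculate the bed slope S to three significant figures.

A = (b + z·y)·y = (2.70 + 1.5×2.06)×2.06 = 11.93 m²
P = b + 2y√(1+z²) = 2.70 + 2×2.06×√(1+1.5²) = 10.13 m
R = A/P = 11.93/10.13 = 1.178 m
S = (Q·n / (1·A·R^(2/3)))² = (44.9×0.014 / (1×11.93×1.115))² = 0.002233

0.00223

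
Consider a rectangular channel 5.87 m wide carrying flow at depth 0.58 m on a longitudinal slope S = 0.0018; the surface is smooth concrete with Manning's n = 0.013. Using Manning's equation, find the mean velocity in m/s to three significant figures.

2.01 m/s

A = b·y = 5.87 × 0.58 = 3.405 m²
P = b + 2y = 5.87 + 2×0.58 = 7.030 m
R = A/P = 3.405/7.030 = 0.4843 m
Q = (1/n)·A·R^(2/3)·S^(1/2) = (1/0.013) × 3.405 × 0.4843^(2/3) × 0.0018^(1/2) = 6.852 m³/s
V = Q/A = 6.852/3.405 = 2.013 m/s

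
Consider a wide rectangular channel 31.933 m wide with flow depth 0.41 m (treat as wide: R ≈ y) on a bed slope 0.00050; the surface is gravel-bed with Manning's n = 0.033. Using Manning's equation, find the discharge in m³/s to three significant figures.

A = b·y = 31.933 × 0.41 = 13.09 m²
Wide channel: R ≈ y = 0.41 m
Q = (1/n)·A·R^(2/3)·S^(1/2) = (1/0.033) × 13.09 × 0.4100^(2/3) × 0.00050^(1/2) = 4.896 m³/s

4.90 m³/s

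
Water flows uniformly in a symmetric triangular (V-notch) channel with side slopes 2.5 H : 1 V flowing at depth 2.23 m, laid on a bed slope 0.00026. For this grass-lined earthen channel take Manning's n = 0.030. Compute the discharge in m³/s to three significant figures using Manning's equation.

A = z·y² = 2.5×2.23² = 12.43 m²
P = 2y√(1+z²) = 2×2.23×√(1+2.5²) = 12.01 m
R = A/P = 12.43/12.01 = 1.035 m
Q = (1/n)·A·R^(2/3)·S^(1/2) = (1/0.030) × 12.43 × 1.035^(2/3) × 0.00026^(1/2) = 6.838 m³/s

6.84 m³/s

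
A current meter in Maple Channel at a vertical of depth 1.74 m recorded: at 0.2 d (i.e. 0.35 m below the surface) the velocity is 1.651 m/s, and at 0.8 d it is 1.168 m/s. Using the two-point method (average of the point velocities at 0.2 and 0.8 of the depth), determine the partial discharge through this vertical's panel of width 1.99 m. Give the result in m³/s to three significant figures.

v̄ = (1.651 + 1.168) / 2 = 1.410 m/s
q = v̄ × d × w = 1.410 × 1.74 × 1.99 = 4.881 m³/s

4.88 m³/s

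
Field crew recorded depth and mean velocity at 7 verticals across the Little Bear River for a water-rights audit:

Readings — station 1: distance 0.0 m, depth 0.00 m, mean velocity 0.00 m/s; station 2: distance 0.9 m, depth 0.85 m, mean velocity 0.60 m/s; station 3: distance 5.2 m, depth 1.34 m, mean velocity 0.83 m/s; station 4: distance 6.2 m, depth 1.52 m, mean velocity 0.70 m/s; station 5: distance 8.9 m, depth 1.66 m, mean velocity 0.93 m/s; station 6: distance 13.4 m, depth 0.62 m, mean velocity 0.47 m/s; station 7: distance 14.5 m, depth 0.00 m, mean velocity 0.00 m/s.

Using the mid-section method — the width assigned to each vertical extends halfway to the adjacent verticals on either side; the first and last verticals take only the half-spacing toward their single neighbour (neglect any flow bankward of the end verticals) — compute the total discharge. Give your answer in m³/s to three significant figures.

12.6 m³/s

w_2 = (5.2 − 0.0)/2 = 2.6 m; q_2 = 0.60 × 0.85 × 2.6 = 1.326 m³/s
w_3 = (6.2 − 0.9)/2 = 2.65 m; q_3 = 0.83 × 1.34 × 2.65 = 2.947 m³/s
w_4 = (8.9 − 5.2)/2 = 1.85 m; q_4 = 0.70 × 1.52 × 1.85 = 1.968 m³/s
w_5 = (13.4 − 6.2)/2 = 3.6 m; q_5 = 0.93 × 1.66 × 3.6 = 5.558 m³/s
w_6 = (14.5 − 8.9)/2 = 2.8 m; q_6 = 0.47 × 0.62 × 2.8 = 0.8159 m³/s
Stations 1, 7 contribute zero (depth or velocity is 0).
Q = Σ qᵢ = 12.62 m³/s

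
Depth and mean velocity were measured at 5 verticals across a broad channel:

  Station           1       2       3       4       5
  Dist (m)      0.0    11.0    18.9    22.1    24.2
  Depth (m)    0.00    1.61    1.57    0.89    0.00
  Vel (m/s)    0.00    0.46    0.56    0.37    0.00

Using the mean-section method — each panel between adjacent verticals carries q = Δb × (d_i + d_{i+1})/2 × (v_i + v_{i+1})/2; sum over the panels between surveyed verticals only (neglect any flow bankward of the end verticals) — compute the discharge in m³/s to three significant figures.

10.4 m³/s

Panel 1-2: Δb = 11 m, d̄ = (0.00+1.61)/2 = 0.805, v̄ = (0.00+0.46)/2 = 0.23 → q = 11×0.805×0.23 = 2.037 m³/s
Panel 2-3: Δb = 7.9 m, d̄ = (1.61+1.57)/2 = 1.59, v̄ = (0.46+0.56)/2 = 0.51 → q = 7.9×1.59×0.51 = 6.406 m³/s
Panel 3-4: Δb = 3.2 m, d̄ = (1.57+0.89)/2 = 1.23, v̄ = (0.56+0.37)/2 = 0.465 → q = 3.2×1.23×0.465 = 1.830 m³/s
Panel 4-5: Δb = 2.1 m, d̄ = (0.89+0.00)/2 = 0.445, v̄ = (0.37+0.00)/2 = 0.185 → q = 2.1×0.445×0.185 = 0.1729 m³/s
Q = Σ q = 10.45 m³/s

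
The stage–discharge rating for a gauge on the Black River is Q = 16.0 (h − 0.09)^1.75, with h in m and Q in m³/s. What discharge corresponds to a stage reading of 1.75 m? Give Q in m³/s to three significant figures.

38.8 m³/s

Q = 16.0 × (1.75 − 0.09)^1.75 = 16.0 × 1.66^1.75 = 38.84 m³/s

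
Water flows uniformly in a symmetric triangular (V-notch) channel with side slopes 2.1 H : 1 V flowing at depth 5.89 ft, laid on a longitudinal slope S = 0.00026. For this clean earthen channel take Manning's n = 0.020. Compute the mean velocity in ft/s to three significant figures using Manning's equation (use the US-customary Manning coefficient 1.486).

2.30 ft/s

A = z·y² = 2.1×5.89² = 72.85 ft²
P = 2y√(1+z²) = 2×5.89×√(1+2.1²) = 27.40 ft
R = A/P = 72.85/27.40 = 2.659 ft
Q = (1.486/n)·A·R^(2/3)·S^(1/2) = (1.486/0.020) × 72.85 × 2.659^(2/3) × 0.00026^(1/2) = 167.5 ft³/s
V = Q/A = 167.5/72.85 = 2.299 ft/s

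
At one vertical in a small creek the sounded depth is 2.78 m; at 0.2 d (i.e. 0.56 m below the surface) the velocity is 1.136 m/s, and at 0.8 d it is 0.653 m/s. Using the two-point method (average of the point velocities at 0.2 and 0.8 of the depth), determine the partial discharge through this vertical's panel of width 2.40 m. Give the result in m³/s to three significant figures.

5.97 m³/s

v̄ = (1.136 + 0.653) / 2 = 0.8945 m/s
q = v̄ × d × w = 0.8945 × 2.78 × 2.40 = 5.968 m³/s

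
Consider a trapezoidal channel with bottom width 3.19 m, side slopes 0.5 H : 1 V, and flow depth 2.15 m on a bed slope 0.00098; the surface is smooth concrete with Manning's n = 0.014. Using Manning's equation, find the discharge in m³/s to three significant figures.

A = (b + z·y)·y = (3.19 + 0.5×2.15)×2.15 = 9.170 m²
P = b + 2y√(1+z²) = 3.19 + 2×2.15×√(1+0.5²) = 7.998 m
R = A/P = 9.170/7.998 = 1.147 m
Q = (1/n)·A·R^(2/3)·S^(1/2) = (1/0.014) × 9.170 × 1.147^(2/3) × 0.00098^(1/2) = 22.46 m³/s

22.5 m³/s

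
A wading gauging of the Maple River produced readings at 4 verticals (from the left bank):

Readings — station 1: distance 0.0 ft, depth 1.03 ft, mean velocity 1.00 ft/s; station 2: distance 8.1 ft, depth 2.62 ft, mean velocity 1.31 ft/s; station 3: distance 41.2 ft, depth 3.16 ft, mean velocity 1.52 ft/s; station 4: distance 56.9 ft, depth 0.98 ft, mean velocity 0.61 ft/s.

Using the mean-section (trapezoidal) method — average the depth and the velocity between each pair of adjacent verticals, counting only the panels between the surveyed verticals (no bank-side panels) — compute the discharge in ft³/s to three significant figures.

Panel 1-2: Δb = 8.1 ft, d̄ = (1.03+2.62)/2 = 1.825, v̄ = (1.00+1.31)/2 = 1.155 → q = 8.1×1.825×1.155 = 17.07 ft³/s
Panel 2-3: Δb = 33.1 ft, d̄ = (2.62+3.16)/2 = 2.89, v̄ = (1.31+1.52)/2 = 1.415 → q = 33.1×2.89×1.415 = 135.4 ft³/s
Panel 3-4: Δb = 15.7 ft, d̄ = (3.16+0.98)/2 = 2.07, v̄ = (1.52+0.61)/2 = 1.065 → q = 15.7×2.07×1.065 = 34.61 ft³/s
Q = Σ q = 187.0 ft³/s

187 ft³/s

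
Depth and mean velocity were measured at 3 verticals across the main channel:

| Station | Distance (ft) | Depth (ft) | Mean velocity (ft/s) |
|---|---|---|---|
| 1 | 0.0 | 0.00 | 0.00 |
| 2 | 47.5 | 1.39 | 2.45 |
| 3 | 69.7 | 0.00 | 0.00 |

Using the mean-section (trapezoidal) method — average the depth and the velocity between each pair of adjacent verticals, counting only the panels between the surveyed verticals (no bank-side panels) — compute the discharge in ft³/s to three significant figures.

59.3 ft³/s

Panel 1-2: Δb = 47.5 ft, d̄ = (0.00+1.39)/2 = 0.695, v̄ = (0.00+2.45)/2 = 1.225 → q = 47.5×0.695×1.225 = 40.44 ft³/s
Panel 2-3: Δb = 22.2 ft, d̄ = (1.39+0.00)/2 = 0.695, v̄ = (2.45+0.00)/2 = 1.225 → q = 22.2×0.695×1.225 = 18.90 ft³/s
Q = Σ q = 59.34 ft³/s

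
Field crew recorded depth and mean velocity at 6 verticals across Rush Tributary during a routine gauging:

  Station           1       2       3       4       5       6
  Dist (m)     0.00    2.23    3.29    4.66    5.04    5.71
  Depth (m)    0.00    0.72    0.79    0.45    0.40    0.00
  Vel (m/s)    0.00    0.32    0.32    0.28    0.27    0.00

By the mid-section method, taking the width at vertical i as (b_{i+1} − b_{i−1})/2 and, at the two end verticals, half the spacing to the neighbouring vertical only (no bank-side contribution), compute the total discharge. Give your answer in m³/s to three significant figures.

w_2 = (3.29 − 0.00)/2 = 1.645 m; q_2 = 0.32 × 0.72 × 1.645 = 0.3790 m³/s
w_3 = (4.66 − 2.23)/2 = 1.215 m; q_3 = 0.32 × 0.79 × 1.215 = 0.3072 m³/s
w_4 = (5.04 − 3.29)/2 = 0.875 m; q_4 = 0.28 × 0.45 × 0.875 = 0.1103 m³/s
w_5 = (5.71 − 4.66)/2 = 0.525 m; q_5 = 0.27 × 0.40 × 0.525 = 0.05670 m³/s
Stations 1, 6 contribute zero (depth or velocity is 0).
Q = Σ qᵢ = 0.8531 m³/s

0.853 m³/s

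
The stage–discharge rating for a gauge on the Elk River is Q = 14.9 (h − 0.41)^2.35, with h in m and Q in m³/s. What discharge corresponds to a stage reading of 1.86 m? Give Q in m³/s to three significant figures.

Q = 14.9 × (1.86 − 0.41)^2.35 = 14.9 × 1.45^2.35 = 35.68 m³/s

35.7 m³/s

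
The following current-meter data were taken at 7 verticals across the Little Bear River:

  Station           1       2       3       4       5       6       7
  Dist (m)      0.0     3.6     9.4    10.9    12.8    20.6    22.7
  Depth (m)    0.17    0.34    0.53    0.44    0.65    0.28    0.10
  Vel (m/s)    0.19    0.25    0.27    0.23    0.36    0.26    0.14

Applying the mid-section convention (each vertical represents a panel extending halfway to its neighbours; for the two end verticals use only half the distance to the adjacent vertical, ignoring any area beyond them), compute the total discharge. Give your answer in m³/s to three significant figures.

2.66 m³/s

w_1 = (3.6 − 0.0)/2 = 1.8 m; q_1 = 0.19 × 0.17 × 1.8 = 0.05814 m³/s
w_2 = (9.4 − 0.0)/2 = 4.7 m; q_2 = 0.25 × 0.34 × 4.7 = 0.3995 m³/s
w_3 = (10.9 − 3.6)/2 = 3.65 m; q_3 = 0.27 × 0.53 × 3.65 = 0.5223 m³/s
w_4 = (12.8 − 9.4)/2 = 1.7 m; q_4 = 0.23 × 0.44 × 1.7 = 0.1720 m³/s
w_5 = (20.6 − 10.9)/2 = 4.85 m; q_5 = 0.36 × 0.65 × 4.85 = 1.135 m³/s
w_6 = (22.7 − 12.8)/2 = 4.95 m; q_6 = 0.26 × 0.28 × 4.95 = 0.3604 m³/s
w_7 = (22.7 − 20.6)/2 = 1.05 m; q_7 = 0.14 × 0.10 × 1.05 = 0.01470 m³/s
Q = Σ qᵢ = 2.662 m³/s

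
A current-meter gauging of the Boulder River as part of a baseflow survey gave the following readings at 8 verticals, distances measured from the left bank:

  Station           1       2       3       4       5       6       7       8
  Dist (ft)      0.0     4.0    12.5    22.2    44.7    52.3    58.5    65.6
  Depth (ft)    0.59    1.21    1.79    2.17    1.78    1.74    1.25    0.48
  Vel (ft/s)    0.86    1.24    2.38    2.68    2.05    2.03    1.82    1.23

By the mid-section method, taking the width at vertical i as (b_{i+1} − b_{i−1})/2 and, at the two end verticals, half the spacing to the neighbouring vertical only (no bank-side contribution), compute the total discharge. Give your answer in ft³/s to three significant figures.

w_1 = (4.0 − 0.0)/2 = 2 ft; q_1 = 0.86 × 0.59 × 2 = 1.015 ft³/s
w_2 = (12.5 − 0.0)/2 = 6.25 ft; q_2 = 1.24 × 1.21 × 6.25 = 9.378 ft³/s
w_3 = (22.2 − 4.0)/2 = 9.1 ft; q_3 = 2.38 × 1.79 × 9.1 = 38.77 ft³/s
w_4 = (44.7 − 12.5)/2 = 16.1 ft; q_4 = 2.68 × 2.17 × 16.1 = 93.63 ft³/s
w_5 = (52.3 − 22.2)/2 = 15.05 ft; q_5 = 2.05 × 1.78 × 15.05 = 54.92 ft³/s
w_6 = (58.5 − 44.7)/2 = 6.9 ft; q_6 = 2.03 × 1.74 × 6.9 = 24.37 ft³/s
w_7 = (65.6 − 52.3)/2 = 6.65 ft; q_7 = 1.82 × 1.25 × 6.65 = 15.13 ft³/s
w_8 = (65.6 − 58.5)/2 = 3.55 ft; q_8 = 1.23 × 0.48 × 3.55 = 2.096 ft³/s
Q = Σ qᵢ = 239.3 ft³/s

239 ft³/s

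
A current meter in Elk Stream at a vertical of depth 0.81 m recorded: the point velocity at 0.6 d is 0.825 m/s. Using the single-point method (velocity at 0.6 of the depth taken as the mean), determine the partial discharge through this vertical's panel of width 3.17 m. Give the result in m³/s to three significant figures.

v̄ = v₀.₆ = 0.825 m/s
q = v̄ × d × w = 0.8250 × 0.81 × 3.17 = 2.118 m³/s

2.12 m³/s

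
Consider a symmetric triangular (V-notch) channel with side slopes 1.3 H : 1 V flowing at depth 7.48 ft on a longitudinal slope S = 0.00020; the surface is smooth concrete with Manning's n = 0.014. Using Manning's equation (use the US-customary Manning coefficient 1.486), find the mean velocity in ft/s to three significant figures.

3.10 ft/s

A = z·y² = 1.3×7.48² = 72.74 ft²
P = 2y√(1+z²) = 2×7.48×√(1+1.3²) = 24.54 ft
R = A/P = 72.74/24.54 = 2.964 ft
Q = (1.486/n)·A·R^(2/3)·S^(1/2) = (1.486/0.014) × 72.74 × 2.964^(2/3) × 0.00020^(1/2) = 225.3 ft³/s
V = Q/A = 225.3/72.74 = 3.098 ft/s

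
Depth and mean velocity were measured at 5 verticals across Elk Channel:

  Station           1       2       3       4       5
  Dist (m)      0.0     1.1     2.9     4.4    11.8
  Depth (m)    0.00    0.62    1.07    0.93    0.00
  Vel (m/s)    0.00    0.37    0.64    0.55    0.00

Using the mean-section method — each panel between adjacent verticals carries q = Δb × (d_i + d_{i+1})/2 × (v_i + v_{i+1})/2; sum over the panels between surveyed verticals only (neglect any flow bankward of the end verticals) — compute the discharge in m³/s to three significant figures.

2.67 m³/s

Panel 1-2: Δb = 1.1 m, d̄ = (0.00+0.62)/2 = 0.31, v̄ = (0.00+0.37)/2 = 0.185 → q = 1.1×0.31×0.185 = 0.06309 m³/s
Panel 2-3: Δb = 1.8 m, d̄ = (0.62+1.07)/2 = 0.845, v̄ = (0.37+0.64)/2 = 0.505 → q = 1.8×0.845×0.505 = 0.7681 m³/s
Panel 3-4: Δb = 1.5 m, d̄ = (1.07+0.93)/2 = 1, v̄ = (0.64+0.55)/2 = 0.595 → q = 1.5×1×0.595 = 0.8925 m³/s
Panel 4-5: Δb = 7.4 m, d̄ = (0.93+0.00)/2 = 0.465, v̄ = (0.55+0.00)/2 = 0.275 → q = 7.4×0.465×0.275 = 0.9463 m³/s
Q = Σ q = 2.670 m³/s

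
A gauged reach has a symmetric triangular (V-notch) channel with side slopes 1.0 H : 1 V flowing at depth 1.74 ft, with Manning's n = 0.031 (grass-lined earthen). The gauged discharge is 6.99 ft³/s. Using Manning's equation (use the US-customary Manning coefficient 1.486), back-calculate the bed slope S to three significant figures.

0.00443

A = z·y² = 1.0×1.74² = 3.028 ft²
P = 2y√(1+z²) = 2×1.74×√(1+1.0²) = 4.921 ft
R = A/P = 3.028/4.921 = 0.6152 ft
S = (Q·n / (1.486·A·R^(2/3)))² = (6.99×0.031 / (1.486×3.028×0.7233))² = 0.004434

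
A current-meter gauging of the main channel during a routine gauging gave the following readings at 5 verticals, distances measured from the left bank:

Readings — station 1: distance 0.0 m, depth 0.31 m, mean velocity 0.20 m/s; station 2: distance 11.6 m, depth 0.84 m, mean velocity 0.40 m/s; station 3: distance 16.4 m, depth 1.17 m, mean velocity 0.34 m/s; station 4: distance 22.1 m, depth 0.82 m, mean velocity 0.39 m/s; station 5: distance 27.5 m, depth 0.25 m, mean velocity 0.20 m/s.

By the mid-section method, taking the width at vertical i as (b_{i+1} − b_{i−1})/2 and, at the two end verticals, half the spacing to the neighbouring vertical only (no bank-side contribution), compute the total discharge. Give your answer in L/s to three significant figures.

w_1 = (11.6 − 0.0)/2 = 5.8 m; q_1 = 0.20 × 0.31 × 5.8 = 0.3596 m³/s
w_2 = (16.4 − 0.0)/2 = 8.2 m; q_2 = 0.40 × 0.84 × 8.2 = 2.755 m³/s
w_3 = (22.1 − 11.6)/2 = 5.25 m; q_3 = 0.34 × 1.17 × 5.25 = 2.088 m³/s
w_4 = (27.5 − 16.4)/2 = 5.55 m; q_4 = 0.39 × 0.82 × 5.55 = 1.775 m³/s
w_5 = (27.5 − 22.1)/2 = 2.7 m; q_5 = 0.20 × 0.25 × 2.7 = 0.1350 m³/s
Q = Σ qᵢ = 7.113 m³/s
= 7.113 × 1000 = 7113 L/s

7110 L/s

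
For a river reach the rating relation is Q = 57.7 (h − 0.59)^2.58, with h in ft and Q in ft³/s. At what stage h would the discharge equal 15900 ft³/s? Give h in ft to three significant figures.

9.42 ft

h − h₀ = (Q/C)^(1/b) = (15900/57.7)^(1/2.58) = 8.827 ft
h = 0.59 + 8.827 = 9.417 ft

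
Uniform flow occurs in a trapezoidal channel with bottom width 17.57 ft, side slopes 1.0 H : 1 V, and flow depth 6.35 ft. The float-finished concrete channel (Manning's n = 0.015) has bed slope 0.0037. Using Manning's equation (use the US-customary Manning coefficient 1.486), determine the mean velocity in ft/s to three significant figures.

15.9 ft/s

A = (b + z·y)·y = (17.57 + 1.0×6.35)×6.35 = 151.9 ft²
P = b + 2y√(1+z²) = 17.57 + 2×6.35×√(1+1.0²) = 35.53 ft
R = A/P = 151.9/35.53 = 4.275 ft
Q = (1.486/n)·A·R^(2/3)·S^(1/2) = (1.486/0.015) × 151.9 × 4.275^(2/3) × 0.0037^(1/2) = 2411 ft³/s
V = Q/A = 2411/151.9 = 15.87 ft/s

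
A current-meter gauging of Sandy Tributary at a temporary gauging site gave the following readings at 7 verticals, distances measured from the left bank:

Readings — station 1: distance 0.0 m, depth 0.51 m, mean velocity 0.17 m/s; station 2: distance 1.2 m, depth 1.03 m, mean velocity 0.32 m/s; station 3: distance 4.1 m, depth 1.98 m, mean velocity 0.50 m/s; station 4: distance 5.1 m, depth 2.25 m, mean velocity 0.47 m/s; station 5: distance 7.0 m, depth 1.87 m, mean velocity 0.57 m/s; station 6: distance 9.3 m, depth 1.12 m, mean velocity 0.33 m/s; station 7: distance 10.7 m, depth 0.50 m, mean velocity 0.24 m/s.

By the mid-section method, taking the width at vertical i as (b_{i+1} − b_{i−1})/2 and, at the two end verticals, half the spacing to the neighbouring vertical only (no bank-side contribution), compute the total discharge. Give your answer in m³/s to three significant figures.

7.20 m³/s

w_1 = (1.2 − 0.0)/2 = 0.6 m; q_1 = 0.17 × 0.51 × 0.6 = 0.05202 m³/s
w_2 = (4.1 − 0.0)/2 = 2.05 m; q_2 = 0.32 × 1.03 × 2.05 = 0.6757 m³/s
w_3 = (5.1 − 1.2)/2 = 1.95 m; q_3 = 0.50 × 1.98 × 1.95 = 1.931 m³/s
w_4 = (7.0 − 4.1)/2 = 1.45 m; q_4 = 0.47 × 2.25 × 1.45 = 1.533 m³/s
w_5 = (9.3 − 5.1)/2 = 2.1 m; q_5 = 0.57 × 1.87 × 2.1 = 2.238 m³/s
w_6 = (10.7 − 7.0)/2 = 1.85 m; q_6 = 0.33 × 1.12 × 1.85 = 0.6838 m³/s
w_7 = (10.7 − 9.3)/2 = 0.7 m; q_7 = 0.24 × 0.50 × 0.7 = 0.08400 m³/s
Q = Σ qᵢ = 7.198 m³/s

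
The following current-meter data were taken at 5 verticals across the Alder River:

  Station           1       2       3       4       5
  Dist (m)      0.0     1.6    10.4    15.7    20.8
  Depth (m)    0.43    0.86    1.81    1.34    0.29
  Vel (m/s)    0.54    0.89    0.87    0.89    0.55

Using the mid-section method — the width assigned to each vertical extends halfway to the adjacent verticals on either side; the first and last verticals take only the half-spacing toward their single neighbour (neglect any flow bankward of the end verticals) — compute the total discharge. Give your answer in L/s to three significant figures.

21900 L/s

w_1 = (1.6 − 0.0)/2 = 0.8 m; q_1 = 0.54 × 0.43 × 0.8 = 0.1858 m³/s
w_2 = (10.4 − 0.0)/2 = 5.2 m; q_2 = 0.89 × 0.86 × 5.2 = 3.980 m³/s
w_3 = (15.7 − 1.6)/2 = 7.05 m; q_3 = 0.87 × 1.81 × 7.05 = 11.10 m³/s
w_4 = (20.8 − 10.4)/2 = 5.2 m; q_4 = 0.89 × 1.34 × 5.2 = 6.202 m³/s
w_5 = (20.8 − 15.7)/2 = 2.55 m; q_5 = 0.55 × 0.29 × 2.55 = 0.4067 m³/s
Q = Σ qᵢ = 21.88 m³/s
= 21.88 × 1000 = 21880 L/s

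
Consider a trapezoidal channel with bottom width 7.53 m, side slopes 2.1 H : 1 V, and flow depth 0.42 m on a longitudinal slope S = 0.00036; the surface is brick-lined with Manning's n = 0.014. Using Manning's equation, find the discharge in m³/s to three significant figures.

A = (b + z·y)·y = (7.53 + 2.1×0.42)×0.42 = 3.533 m²
P = b + 2y√(1+z²) = 7.53 + 2×0.42×√(1+2.1²) = 9.484 m
R = A/P = 3.533/9.484 = 0.3725 m
Q = (1/n)·A·R^(2/3)·S^(1/2) = (1/0.014) × 3.533 × 0.3725^(2/3) × 0.00036^(1/2) = 2.479 m³/s

2.48 m³/s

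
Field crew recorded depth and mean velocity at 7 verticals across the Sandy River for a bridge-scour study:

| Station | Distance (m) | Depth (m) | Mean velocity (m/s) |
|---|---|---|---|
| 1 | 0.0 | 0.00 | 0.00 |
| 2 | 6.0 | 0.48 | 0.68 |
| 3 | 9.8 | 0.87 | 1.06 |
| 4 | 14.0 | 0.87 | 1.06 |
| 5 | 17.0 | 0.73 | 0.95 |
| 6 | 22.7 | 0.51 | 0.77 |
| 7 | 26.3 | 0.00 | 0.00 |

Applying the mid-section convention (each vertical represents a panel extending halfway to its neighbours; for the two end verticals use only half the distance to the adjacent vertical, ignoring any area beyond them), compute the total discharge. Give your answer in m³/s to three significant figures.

13.5 m³/s

w_2 = (9.8 − 0.0)/2 = 4.9 m; q_2 = 0.68 × 0.48 × 4.9 = 1.599 m³/s
w_3 = (14.0 − 6.0)/2 = 4 m; q_3 = 1.06 × 0.87 × 4 = 3.689 m³/s
w_4 = (17.0 − 9.8)/2 = 3.6 m; q_4 = 1.06 × 0.87 × 3.6 = 3.320 m³/s
w_5 = (22.7 − 14.0)/2 = 4.35 m; q_5 = 0.95 × 0.73 × 4.35 = 3.017 m³/s
w_6 = (26.3 − 17.0)/2 = 4.65 m; q_6 = 0.77 × 0.51 × 4.65 = 1.826 m³/s
Stations 1, 7 contribute zero (depth or velocity is 0).
Q = Σ qᵢ = 13.45 m³/s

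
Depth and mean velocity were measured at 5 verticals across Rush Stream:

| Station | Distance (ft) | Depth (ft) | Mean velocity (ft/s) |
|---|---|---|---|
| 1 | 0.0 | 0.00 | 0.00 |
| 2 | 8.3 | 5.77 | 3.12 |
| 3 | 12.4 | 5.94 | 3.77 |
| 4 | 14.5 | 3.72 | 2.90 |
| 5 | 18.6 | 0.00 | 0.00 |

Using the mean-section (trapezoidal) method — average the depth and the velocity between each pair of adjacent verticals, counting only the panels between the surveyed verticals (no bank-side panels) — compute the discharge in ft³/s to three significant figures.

165 ft³/s

Panel 1-2: Δb = 8.3 ft, d̄ = (0.00+5.77)/2 = 2.885, v̄ = (0.00+3.12)/2 = 1.56 → q = 8.3×2.885×1.56 = 37.35 ft³/s
Panel 2-3: Δb = 4.1 ft, d̄ = (5.77+5.94)/2 = 5.855, v̄ = (3.12+3.77)/2 = 3.445 → q = 4.1×5.855×3.445 = 82.70 ft³/s
Panel 3-4: Δb = 2.1 ft, d̄ = (5.94+3.72)/2 = 4.83, v̄ = (3.77+2.90)/2 = 3.335 → q = 2.1×4.83×3.335 = 33.83 ft³/s
Panel 4-5: Δb = 4.1 ft, d̄ = (3.72+0.00)/2 = 1.86, v̄ = (2.90+0.00)/2 = 1.45 → q = 4.1×1.86×1.45 = 11.06 ft³/s
Q = Σ q = 164.9 ft³/s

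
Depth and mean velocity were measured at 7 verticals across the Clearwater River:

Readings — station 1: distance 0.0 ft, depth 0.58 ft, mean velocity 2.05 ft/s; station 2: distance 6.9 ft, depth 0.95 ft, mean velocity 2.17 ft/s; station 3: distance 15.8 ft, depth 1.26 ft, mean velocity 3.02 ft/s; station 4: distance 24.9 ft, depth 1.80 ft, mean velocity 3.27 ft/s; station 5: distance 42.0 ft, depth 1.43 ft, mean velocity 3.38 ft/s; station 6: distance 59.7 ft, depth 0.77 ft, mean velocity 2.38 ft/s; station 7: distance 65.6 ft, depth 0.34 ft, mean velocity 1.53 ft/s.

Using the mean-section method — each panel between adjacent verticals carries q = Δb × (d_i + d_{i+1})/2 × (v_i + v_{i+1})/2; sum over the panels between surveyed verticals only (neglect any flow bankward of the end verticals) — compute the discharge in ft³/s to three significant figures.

235 ft³/s

Panel 1-2: Δb = 6.9 ft, d̄ = (0.58+0.95)/2 = 0.765, v̄ = (2.05+2.17)/2 = 2.11 → q = 6.9×0.765×2.11 = 11.14 ft³/s
Panel 2-3: Δb = 8.9 ft, d̄ = (0.95+1.26)/2 = 1.105, v̄ = (2.17+3.02)/2 = 2.595 → q = 8.9×1.105×2.595 = 25.52 ft³/s
Panel 3-4: Δb = 9.1 ft, d̄ = (1.26+1.80)/2 = 1.53, v̄ = (3.02+3.27)/2 = 3.145 → q = 9.1×1.53×3.145 = 43.79 ft³/s
Panel 4-5: Δb = 17.1 ft, d̄ = (1.80+1.43)/2 = 1.615, v̄ = (3.27+3.38)/2 = 3.325 → q = 17.1×1.615×3.325 = 91.82 ft³/s
Panel 5-6: Δb = 17.7 ft, d̄ = (1.43+0.77)/2 = 1.1, v̄ = (3.38+2.38)/2 = 2.88 → q = 17.7×1.1×2.88 = 56.07 ft³/s
Panel 6-7: Δb = 5.9 ft, d̄ = (0.77+0.34)/2 = 0.555, v̄ = (2.38+1.53)/2 = 1.955 → q = 5.9×0.555×1.955 = 6.402 ft³/s
Q = Σ q = 234.7 ft³/s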